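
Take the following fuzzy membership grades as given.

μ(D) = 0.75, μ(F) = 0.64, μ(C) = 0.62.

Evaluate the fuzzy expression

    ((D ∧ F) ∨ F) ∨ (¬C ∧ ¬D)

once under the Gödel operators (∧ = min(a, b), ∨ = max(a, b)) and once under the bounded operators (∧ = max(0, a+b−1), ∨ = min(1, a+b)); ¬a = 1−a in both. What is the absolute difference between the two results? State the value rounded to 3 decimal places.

0.360

Under Gödel:
  D ∧ F = min(a, b) on (0.75, 0.64) = 0.64
  (D ∧ F) ∨ F = max(a, b) on (0.64, 0.64) = 0.64
  ¬C = 1 − 0.62 = 0.38
  ¬D = 1 − 0.75 = 0.25
  ¬C ∧ ¬D = min(a, b) on (0.38, 0.25) = 0.25
  ((D ∧ F) ∨ F) ∨ (¬C ∧ ¬D) = max(a, b) on (0.64, 0.25) = 0.64
  → value = 0.6400
Under bounded:
  D ∧ F = max(0, a+b−1) on (0.75, 0.64) = 0.39
  (D ∧ F) ∨ F = min(1, a+b) on (0.39, 0.64) = 1.00
  ¬C = 1 − 0.62 = 0.38
  ¬D = 1 − 0.75 = 0.25
  ¬C ∧ ¬D = max(0, a+b−1) on (0.38, 0.25) = 0.00
  ((D ∧ F) ∨ F) ∨ (¬C ∧ ¬D) = min(1, a+b) on (1.00, 0.00) = 1.00
  → value = 1.0000
|0.6400 − 1.0000| = 0.360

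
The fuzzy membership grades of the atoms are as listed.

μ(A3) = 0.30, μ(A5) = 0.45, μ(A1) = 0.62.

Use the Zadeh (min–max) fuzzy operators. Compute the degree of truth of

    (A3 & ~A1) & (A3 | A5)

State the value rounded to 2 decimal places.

0.30

~A1 = 1 − 0.62 = 0.38
A3 & ~A1 = min(a, b) on (0.30, 0.38) = 0.30
A3 | A5 = max(a, b) on (0.30, 0.45) = 0.45
(A3 & ~A1) & (A3 | A5) = min(a, b) on (0.30, 0.45) = 0.30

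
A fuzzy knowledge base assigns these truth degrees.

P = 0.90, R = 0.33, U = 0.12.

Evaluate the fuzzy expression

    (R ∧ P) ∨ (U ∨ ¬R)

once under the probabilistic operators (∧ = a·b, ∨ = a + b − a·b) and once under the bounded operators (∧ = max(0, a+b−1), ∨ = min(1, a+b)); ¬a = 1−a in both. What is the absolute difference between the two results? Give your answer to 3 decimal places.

0.204

Under probabilistic:
  R ∧ P = a·b on (0.3300, 0.9000) = 0.2970
  ¬R = 1 − 0.3300 = 0.6700
  U ∨ ¬R = a + b − a·b on (0.1200, 0.6700) = 0.7096
  (R ∧ P) ∨ (U ∨ ¬R) = a + b − a·b on (0.2970, 0.7096) = 0.7958
  → value = 0.7958
Under bounded:
  R ∧ P = max(0, a+b−1) on (0.33, 0.90) = 0.23
  ¬R = 1 − 0.33 = 0.67
  U ∨ ¬R = min(1, a+b) on (0.12, 0.67) = 0.79
  (R ∧ P) ∨ (U ∨ ¬R) = min(1, a+b) on (0.23, 0.79) = 1.00
  → value = 1.0000
|0.7958 − 1.0000| = 0.204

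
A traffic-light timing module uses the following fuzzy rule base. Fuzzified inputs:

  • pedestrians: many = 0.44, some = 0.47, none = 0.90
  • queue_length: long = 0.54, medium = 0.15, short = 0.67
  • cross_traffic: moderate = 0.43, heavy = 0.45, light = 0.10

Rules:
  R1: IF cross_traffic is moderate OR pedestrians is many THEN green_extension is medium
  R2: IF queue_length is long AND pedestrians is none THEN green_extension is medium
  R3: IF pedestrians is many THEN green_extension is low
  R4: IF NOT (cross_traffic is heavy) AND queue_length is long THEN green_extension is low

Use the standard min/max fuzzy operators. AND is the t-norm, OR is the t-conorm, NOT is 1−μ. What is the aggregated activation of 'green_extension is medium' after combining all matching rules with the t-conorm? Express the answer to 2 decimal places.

R1: moderate=0.43, many=0.44; OR[max(a, b)] → w = 0.44
R2: long=0.54, none=0.90; AND[min(a, b)] → w = 0.54
R3: many=0.44 → w = 0.44
R4: ¬heavy=1−0.45=0.55, long=0.54; AND[min(a, b)] → w = 0.54
Rules with consequent 'medium': {R1, R2} → strengths 0.44, 0.54
Aggregate via t-conorm [max(a, b)]: 0.54

0.54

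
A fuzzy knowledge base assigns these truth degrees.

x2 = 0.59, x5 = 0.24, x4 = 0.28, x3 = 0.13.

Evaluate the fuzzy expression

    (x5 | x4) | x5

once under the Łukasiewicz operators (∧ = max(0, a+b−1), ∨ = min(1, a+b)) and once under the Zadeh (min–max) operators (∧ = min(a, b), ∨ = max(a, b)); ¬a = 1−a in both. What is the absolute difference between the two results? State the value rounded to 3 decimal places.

Under Łukasiewicz:
  x5 | x4 = min(1, a+b) on (0.24, 0.28) = 0.52
  (x5 | x4) | x5 = min(1, a+b) on (0.52, 0.24) = 0.76
  → value = 0.7600
Under Zadeh (min–max):
  x5 | x4 = max(a, b) on (0.24, 0.28) = 0.28
  (x5 | x4) | x5 = max(a, b) on (0.28, 0.24) = 0.28
  → value = 0.2800
|0.7600 − 0.2800| = 0.480

0.480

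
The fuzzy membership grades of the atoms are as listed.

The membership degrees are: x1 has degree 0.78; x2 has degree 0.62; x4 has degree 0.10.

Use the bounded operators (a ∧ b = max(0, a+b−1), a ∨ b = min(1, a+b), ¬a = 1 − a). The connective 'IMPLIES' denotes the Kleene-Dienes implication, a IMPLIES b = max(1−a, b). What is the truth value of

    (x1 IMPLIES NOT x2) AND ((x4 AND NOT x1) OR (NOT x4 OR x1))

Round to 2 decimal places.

0.38

NOT x2 = 1 − 0.62 = 0.38
x1 IMPLIES NOT x2  [Kleene-Dienes: max(1−a, b)] with a=0.78, b=0.38 → 0.38
NOT x1 = 1 − 0.78 = 0.22
x4 AND NOT x1 = max(0, a+b−1) on (0.10, 0.22) = 0.00
NOT x4 = 1 − 0.10 = 0.90
NOT x4 OR x1 = min(1, a+b) on (0.90, 0.78) = 1.00
(x4 AND NOT x1) OR (NOT x4 OR x1) = min(1, a+b) on (0.00, 1.00) = 1.00
(x1 IMPLIES NOT x2) AND ((x4 AND NOT x1) OR (NOT x4 OR x1)) = max(0, a+b−1) on (0.38, 1.00) = 0.38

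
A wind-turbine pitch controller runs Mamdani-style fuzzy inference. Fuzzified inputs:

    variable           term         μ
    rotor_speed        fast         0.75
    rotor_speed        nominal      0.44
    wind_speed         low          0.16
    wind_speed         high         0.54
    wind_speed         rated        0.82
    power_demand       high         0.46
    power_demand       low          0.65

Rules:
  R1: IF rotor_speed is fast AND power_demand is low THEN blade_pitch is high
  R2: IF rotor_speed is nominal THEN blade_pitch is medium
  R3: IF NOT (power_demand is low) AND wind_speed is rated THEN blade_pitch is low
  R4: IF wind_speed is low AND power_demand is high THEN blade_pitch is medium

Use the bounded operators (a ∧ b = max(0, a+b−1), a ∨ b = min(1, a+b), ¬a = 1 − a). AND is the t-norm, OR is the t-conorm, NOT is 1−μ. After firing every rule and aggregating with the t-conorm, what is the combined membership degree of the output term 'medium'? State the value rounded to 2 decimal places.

0.44

R1: fast=0.75, low=0.65; AND[max(0, a+b−1)] → w = 0.40
R2: nominal=0.44 → w = 0.44
R3: ¬low=1−0.65=0.35, rated=0.82; AND[max(0, a+b−1)] → w = 0.17
R4: low=0.16, high=0.46; AND[max(0, a+b−1)] → w = 0.00
Rules with consequent 'medium': {R2, R4} → strengths 0.44, 0.00
Aggregate via t-conorm [min(1, a+b)]: 0.44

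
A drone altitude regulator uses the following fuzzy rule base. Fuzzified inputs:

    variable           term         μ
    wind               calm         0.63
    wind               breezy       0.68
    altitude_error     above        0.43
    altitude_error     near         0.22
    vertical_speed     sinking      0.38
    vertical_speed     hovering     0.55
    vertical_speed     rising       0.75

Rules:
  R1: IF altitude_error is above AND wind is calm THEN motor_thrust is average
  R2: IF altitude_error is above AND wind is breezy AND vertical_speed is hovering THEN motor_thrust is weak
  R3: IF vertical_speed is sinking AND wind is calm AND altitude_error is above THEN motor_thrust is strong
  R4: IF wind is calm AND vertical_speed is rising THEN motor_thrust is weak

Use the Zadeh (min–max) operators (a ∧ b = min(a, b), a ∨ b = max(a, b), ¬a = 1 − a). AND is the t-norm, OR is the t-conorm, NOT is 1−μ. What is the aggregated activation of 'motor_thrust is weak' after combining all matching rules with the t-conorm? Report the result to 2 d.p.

0.63

R1: above=0.43, calm=0.63; AND[min(a, b)] → w = 0.43
R2: above=0.43, breezy=0.68, hovering=0.55; AND[min(a, b)] → w = 0.43
R3: sinking=0.38, calm=0.63, above=0.43; AND[min(a, b)] → w = 0.38
R4: calm=0.63, rising=0.75; AND[min(a, b)] → w = 0.63
Rules with consequent 'weak': {R2, R4} → strengths 0.43, 0.63
Aggregate via t-conorm [max(a, b)]: 0.63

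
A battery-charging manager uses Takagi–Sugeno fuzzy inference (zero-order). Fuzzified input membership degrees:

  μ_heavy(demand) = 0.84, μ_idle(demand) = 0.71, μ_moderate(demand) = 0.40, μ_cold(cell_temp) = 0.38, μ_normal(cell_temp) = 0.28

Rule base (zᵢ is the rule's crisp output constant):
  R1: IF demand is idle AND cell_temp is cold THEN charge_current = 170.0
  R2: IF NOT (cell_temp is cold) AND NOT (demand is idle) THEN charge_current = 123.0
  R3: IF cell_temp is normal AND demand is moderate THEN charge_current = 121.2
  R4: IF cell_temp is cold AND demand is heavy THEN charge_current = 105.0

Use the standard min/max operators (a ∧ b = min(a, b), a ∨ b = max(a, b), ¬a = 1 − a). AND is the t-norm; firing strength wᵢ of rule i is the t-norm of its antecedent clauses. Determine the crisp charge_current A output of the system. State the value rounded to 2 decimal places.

R1 (z=170.0): idle=0.71, cold=0.38; AND[min(a, b)] → w = 0.38
R2 (z=123.0): ¬cold=1−0.38=0.62, ¬idle=1−0.71=0.29; AND[min(a, b)] → w = 0.29
R3 (z=121.2): normal=0.28, moderate=0.40; AND[min(a, b)] → w = 0.28
R4 (z=105.0): cold=0.38, heavy=0.84; AND[min(a, b)] → w = 0.38
Weighted average = (0.38·170.0 + 0.29·123.0 + 0.28·121.2 + 0.38·105.0) / (0.38 + 0.29 + 0.28 + 0.38)
  = 174.1060 / 1.3300 = 130.91

130.91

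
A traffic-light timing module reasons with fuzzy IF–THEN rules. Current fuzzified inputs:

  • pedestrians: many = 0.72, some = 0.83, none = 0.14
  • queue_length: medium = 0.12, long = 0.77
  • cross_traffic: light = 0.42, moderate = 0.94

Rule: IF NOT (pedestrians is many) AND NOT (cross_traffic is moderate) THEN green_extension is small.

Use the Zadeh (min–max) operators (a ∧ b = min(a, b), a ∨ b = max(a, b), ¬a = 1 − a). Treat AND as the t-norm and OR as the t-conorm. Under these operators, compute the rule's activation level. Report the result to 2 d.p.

0.06

firing strength: ¬many=1−0.72=0.28, ¬moderate=1−0.94=0.06; AND[min(a, b)] → w = 0.06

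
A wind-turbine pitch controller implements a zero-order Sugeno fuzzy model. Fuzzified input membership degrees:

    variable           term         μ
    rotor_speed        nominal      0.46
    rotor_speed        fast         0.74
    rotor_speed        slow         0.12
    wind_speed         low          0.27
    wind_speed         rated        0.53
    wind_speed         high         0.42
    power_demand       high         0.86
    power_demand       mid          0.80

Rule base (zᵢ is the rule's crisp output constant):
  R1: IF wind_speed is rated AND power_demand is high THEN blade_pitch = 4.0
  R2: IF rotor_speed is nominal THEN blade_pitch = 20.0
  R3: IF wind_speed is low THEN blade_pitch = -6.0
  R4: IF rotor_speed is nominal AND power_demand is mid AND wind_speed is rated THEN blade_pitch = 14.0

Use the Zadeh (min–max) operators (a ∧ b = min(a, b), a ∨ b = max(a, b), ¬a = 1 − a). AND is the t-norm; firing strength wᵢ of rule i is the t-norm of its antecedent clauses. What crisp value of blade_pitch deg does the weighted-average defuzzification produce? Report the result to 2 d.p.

9.38

R1 (z=4.0): rated=0.53, high=0.86; AND[min(a, b)] → w = 0.53
R2 (z=20.0): nominal=0.46 → w = 0.46
R3 (z=-6.0): low=0.27 → w = 0.27
R4 (z=14.0): nominal=0.46, mid=0.80, rated=0.53; AND[min(a, b)] → w = 0.46
Weighted average = (0.53·4.0 + 0.46·20.0 + 0.27·-6.0 + 0.46·14.0) / (0.53 + 0.46 + 0.27 + 0.46)
  = 16.1400 / 1.7200 = 9.38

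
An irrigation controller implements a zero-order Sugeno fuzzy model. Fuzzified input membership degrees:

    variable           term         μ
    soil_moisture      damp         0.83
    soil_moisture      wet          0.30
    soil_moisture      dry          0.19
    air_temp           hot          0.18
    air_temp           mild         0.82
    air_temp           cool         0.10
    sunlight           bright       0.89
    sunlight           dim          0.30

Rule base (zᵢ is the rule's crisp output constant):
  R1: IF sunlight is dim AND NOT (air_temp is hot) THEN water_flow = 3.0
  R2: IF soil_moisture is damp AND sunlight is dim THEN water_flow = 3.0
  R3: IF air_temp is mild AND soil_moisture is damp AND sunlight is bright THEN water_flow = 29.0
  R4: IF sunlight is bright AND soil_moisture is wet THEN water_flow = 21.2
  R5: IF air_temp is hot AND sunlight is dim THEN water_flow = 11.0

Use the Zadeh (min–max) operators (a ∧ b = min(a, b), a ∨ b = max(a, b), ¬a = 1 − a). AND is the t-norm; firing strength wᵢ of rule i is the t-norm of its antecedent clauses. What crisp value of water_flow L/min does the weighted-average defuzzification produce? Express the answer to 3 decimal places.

R1 (z=3.0): dim=0.30, ¬hot=1−0.18=0.82; AND[min(a, b)] → w = 0.30
R2 (z=3.0): damp=0.83, dim=0.30; AND[min(a, b)] → w = 0.30
R3 (z=29.0): mild=0.82, damp=0.83, bright=0.89; AND[min(a, b)] → w = 0.82
R4 (z=21.2): bright=0.89, wet=0.30; AND[min(a, b)] → w = 0.30
R5 (z=11.0): hot=0.18, dim=0.30; AND[min(a, b)] → w = 0.18
Weighted average = (0.30·3.0 + 0.30·3.0 + 0.82·29.0 + 0.30·21.2 + 0.18·11.0) / (0.30 + 0.30 + 0.82 + 0.30 + 0.18)
  = 33.9200 / 1.9000 = 17.853

17.853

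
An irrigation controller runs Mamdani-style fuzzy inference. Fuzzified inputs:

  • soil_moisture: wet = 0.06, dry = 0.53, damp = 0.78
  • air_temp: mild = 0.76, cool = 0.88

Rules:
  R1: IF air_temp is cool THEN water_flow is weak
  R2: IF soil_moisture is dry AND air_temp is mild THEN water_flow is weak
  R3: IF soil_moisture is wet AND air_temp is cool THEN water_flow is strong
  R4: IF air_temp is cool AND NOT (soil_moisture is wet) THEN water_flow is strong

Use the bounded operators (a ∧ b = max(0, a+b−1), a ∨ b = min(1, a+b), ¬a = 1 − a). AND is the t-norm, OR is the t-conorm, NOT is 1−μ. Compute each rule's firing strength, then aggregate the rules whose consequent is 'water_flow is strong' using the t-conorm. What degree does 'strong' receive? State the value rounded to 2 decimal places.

0.82

R1: cool=0.88 → w = 0.88
R2: dry=0.53, mild=0.76; AND[max(0, a+b−1)] → w = 0.29
R3: wet=0.06, cool=0.88; AND[max(0, a+b−1)] → w = 0.00
R4: cool=0.88, ¬wet=1−0.06=0.94; AND[max(0, a+b−1)] → w = 0.82
Rules with consequent 'strong': {R3, R4} → strengths 0.00, 0.82
Aggregate via t-conorm [min(1, a+b)]: 0.82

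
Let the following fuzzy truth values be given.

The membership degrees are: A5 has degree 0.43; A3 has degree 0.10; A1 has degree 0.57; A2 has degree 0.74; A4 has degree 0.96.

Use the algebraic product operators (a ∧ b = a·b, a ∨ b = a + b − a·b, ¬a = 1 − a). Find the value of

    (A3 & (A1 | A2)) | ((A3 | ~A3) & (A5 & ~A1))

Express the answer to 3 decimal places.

A1 | A2 = a + b − a·b on (0.5700, 0.7400) = 0.8882
A3 & (A1 | A2) = a·b on (0.1000, 0.8882) = 0.0888
~A3 = 1 − 0.1000 = 0.9000
A3 | ~A3 = a + b − a·b on (0.1000, 0.9000) = 0.9100
~A1 = 1 − 0.5700 = 0.4300
A5 & ~A1 = a·b on (0.4300, 0.4300) = 0.1849
(A3 | ~A3) & (A5 & ~A1) = a·b on (0.9100, 0.1849) = 0.1683
(A3 & (A1 | A2)) | ((A3 | ~A3) & (A5 & ~A1)) = a + b − a·b on (0.0888, 0.1683) = 0.2421

0.242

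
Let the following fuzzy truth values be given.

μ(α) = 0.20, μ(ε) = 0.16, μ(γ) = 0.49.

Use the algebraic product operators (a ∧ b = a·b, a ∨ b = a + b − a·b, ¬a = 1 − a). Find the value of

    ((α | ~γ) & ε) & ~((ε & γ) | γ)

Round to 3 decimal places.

0.046

~γ = 1 − 0.4900 = 0.5100
α | ~γ = a + b − a·b on (0.2000, 0.5100) = 0.6080
(α | ~γ) & ε = a·b on (0.6080, 0.1600) = 0.0973
ε & γ = a·b on (0.1600, 0.4900) = 0.0784
(ε & γ) | γ = a + b − a·b on (0.0784, 0.4900) = 0.5300
~((ε & γ) | γ) = 1 − 0.5300 = 0.4700
((α | ~γ) & ε) & ~((ε & γ) | γ) = a·b on (0.0973, 0.4700) = 0.0457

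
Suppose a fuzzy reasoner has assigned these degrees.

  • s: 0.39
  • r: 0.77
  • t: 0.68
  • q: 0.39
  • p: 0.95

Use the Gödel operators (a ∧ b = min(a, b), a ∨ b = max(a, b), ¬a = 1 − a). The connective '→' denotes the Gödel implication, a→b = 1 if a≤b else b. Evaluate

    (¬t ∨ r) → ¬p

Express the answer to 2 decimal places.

¬t = 1 − 0.68 = 0.32
¬t ∨ r = max(a, b) on (0.32, 0.77) = 0.77
¬p = 1 − 0.95 = 0.05
(¬t ∨ r) → ¬p  [Gödel: 1 if a≤b else b] with a=0.77, b=0.05 → 0.05

0.05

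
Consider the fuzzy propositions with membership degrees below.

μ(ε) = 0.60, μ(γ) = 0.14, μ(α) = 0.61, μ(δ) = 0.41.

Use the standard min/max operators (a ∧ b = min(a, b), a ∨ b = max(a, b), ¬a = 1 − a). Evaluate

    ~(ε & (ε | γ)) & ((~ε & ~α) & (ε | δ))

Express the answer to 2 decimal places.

0.39

ε | γ = max(a, b) on (0.60, 0.14) = 0.60
ε & (ε | γ) = min(a, b) on (0.60, 0.60) = 0.60
~(ε & (ε | γ)) = 1 − 0.60 = 0.40
~ε = 1 − 0.60 = 0.40
~α = 1 − 0.61 = 0.39
~ε & ~α = min(a, b) on (0.40, 0.39) = 0.39
ε | δ = max(a, b) on (0.60, 0.41) = 0.60
(~ε & ~α) & (ε | δ) = min(a, b) on (0.39, 0.60) = 0.39
~(ε & (ε | γ)) & ((~ε & ~α) & (ε | δ)) = min(a, b) on (0.40, 0.39) = 0.39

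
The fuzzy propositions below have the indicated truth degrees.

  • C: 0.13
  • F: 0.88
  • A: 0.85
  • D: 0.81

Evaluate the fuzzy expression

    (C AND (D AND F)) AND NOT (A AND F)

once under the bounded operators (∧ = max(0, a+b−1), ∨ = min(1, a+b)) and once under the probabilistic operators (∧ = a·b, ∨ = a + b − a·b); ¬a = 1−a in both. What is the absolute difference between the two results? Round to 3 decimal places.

0.023

Under bounded:
  D AND F = max(0, a+b−1) on (0.81, 0.88) = 0.69
  C AND (D AND F) = max(0, a+b−1) on (0.13, 0.69) = 0.00
  A AND F = max(0, a+b−1) on (0.85, 0.88) = 0.73
  NOT (A AND F) = 1 − 0.73 = 0.27
  (C AND (D AND F)) AND NOT (A AND F) = max(0, a+b−1) on (0.00, 0.27) = 0.00
  → value = 0.0000
Under probabilistic:
  D AND F = a·b on (0.8100, 0.8800) = 0.7128
  C AND (D AND F) = a·b on (0.1300, 0.7128) = 0.0927
  A AND F = a·b on (0.8500, 0.8800) = 0.7480
  NOT (A AND F) = 1 − 0.7480 = 0.2520
  (C AND (D AND F)) AND NOT (A AND F) = a·b on (0.0927, 0.2520) = 0.0234
  → value = 0.0234
|0.0000 − 0.0234| = 0.023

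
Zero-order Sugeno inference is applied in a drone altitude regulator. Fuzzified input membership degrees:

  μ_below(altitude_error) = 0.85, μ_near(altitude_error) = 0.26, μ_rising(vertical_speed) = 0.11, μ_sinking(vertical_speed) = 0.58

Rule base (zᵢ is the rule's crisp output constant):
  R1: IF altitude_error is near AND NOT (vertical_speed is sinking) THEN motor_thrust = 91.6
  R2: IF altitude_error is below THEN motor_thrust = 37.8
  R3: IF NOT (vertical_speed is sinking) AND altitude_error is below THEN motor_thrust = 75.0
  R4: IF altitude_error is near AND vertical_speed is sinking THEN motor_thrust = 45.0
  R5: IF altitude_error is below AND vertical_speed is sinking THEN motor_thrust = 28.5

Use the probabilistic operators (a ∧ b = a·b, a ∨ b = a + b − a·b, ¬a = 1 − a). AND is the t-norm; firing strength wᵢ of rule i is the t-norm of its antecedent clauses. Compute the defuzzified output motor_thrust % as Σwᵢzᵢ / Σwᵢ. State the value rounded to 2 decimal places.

R1 (z=91.6): near=0.26, ¬sinking=1−0.58=0.42; AND[a·b] → w = 0.1092
R2 (z=37.8): below=0.85 → w = 0.8500
R3 (z=75.0): ¬sinking=1−0.58=0.42, below=0.85; AND[a·b] → w = 0.3570
R4 (z=45.0): near=0.26, sinking=0.58; AND[a·b] → w = 0.1508
R5 (z=28.5): below=0.85, sinking=0.58; AND[a·b] → w = 0.4930
Weighted average = (0.1092·91.6 + 0.8500·37.8 + 0.3570·75.0 + 0.1508·45.0 + 0.4930·28.5) / (0.1092 + 0.8500 + 0.3570 + 0.1508 + 0.4930)
  = 89.7442 / 1.9600 = 45.79

45.79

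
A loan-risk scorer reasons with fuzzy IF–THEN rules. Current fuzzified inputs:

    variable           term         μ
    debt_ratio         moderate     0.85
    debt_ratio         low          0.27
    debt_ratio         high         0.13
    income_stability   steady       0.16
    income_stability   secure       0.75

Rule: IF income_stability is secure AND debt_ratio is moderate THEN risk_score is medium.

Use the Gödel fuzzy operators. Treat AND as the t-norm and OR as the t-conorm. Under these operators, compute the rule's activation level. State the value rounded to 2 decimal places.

0.75

firing strength: secure=0.75, moderate=0.85; AND[min(a, b)] → w = 0.75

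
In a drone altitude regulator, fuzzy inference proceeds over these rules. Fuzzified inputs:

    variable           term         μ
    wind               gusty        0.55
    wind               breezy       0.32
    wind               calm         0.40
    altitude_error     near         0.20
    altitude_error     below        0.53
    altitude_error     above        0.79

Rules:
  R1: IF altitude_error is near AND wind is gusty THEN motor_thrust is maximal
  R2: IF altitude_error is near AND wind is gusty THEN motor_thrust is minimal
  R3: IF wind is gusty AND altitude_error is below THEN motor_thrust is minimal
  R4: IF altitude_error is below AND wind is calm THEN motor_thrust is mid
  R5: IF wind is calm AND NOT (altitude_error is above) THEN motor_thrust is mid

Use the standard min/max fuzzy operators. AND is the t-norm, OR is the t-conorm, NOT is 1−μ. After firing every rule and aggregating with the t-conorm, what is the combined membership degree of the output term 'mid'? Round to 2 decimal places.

0.40

R1: near=0.20, gusty=0.55; AND[min(a, b)] → w = 0.20
R2: near=0.20, gusty=0.55; AND[min(a, b)] → w = 0.20
R3: gusty=0.55, below=0.53; AND[min(a, b)] → w = 0.53
R4: below=0.53, calm=0.40; AND[min(a, b)] → w = 0.40
R5: calm=0.40, ¬above=1−0.79=0.21; AND[min(a, b)] → w = 0.21
Rules with consequent 'mid': {R4, R5} → strengths 0.40, 0.21
Aggregate via t-conorm [max(a, b)]: 0.40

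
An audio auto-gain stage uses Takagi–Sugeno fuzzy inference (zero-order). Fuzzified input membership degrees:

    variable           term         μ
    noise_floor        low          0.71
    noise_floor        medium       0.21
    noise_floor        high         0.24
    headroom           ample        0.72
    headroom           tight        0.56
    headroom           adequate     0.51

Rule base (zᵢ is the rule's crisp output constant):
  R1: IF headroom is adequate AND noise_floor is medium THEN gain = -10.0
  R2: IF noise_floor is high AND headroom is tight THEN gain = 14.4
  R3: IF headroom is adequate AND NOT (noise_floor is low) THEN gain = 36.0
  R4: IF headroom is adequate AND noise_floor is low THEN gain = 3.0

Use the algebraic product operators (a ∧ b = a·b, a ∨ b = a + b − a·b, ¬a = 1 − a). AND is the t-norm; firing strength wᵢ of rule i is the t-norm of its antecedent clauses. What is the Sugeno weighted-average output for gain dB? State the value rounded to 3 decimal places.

R1 (z=-10.0): adequate=0.51, medium=0.21; AND[a·b] → w = 0.1071
R2 (z=14.4): high=0.24, tight=0.56; AND[a·b] → w = 0.1344
R3 (z=36.0): adequate=0.51, ¬low=1−0.71=0.29; AND[a·b] → w = 0.1479
R4 (z=3.0): adequate=0.51, low=0.71; AND[a·b] → w = 0.3621
Weighted average = (0.1071·-10.0 + 0.1344·14.4 + 0.1479·36.0 + 0.3621·3.0) / (0.1071 + 0.1344 + 0.1479 + 0.3621)
  = 7.2751 / 0.7515 = 9.681

9.681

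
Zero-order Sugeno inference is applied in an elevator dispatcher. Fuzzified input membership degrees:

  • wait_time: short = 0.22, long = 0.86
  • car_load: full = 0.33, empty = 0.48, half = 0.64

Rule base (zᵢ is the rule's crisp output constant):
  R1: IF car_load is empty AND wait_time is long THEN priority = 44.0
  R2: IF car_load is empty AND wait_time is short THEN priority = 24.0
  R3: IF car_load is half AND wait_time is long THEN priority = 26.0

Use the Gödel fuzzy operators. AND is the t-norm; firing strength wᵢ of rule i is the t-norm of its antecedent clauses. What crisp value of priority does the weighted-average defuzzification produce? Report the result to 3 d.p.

R1 (z=44.0): empty=0.48, long=0.86; AND[min(a, b)] → w = 0.48
R2 (z=24.0): empty=0.48, short=0.22; AND[min(a, b)] → w = 0.22
R3 (z=26.0): half=0.64, long=0.86; AND[min(a, b)] → w = 0.64
Weighted average = (0.48·44.0 + 0.22·24.0 + 0.64·26.0) / (0.48 + 0.22 + 0.64)
  = 43.0400 / 1.3400 = 32.119

32.119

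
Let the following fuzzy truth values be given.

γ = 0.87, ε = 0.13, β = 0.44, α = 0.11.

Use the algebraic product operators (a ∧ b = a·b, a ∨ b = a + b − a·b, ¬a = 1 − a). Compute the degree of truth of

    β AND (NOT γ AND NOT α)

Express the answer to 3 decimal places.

NOT γ = 1 − 0.8700 = 0.1300
NOT α = 1 − 0.1100 = 0.8900
NOT γ AND NOT α = a·b on (0.1300, 0.8900) = 0.1157
β AND (NOT γ AND NOT α) = a·b on (0.4400, 0.1157) = 0.0509

0.051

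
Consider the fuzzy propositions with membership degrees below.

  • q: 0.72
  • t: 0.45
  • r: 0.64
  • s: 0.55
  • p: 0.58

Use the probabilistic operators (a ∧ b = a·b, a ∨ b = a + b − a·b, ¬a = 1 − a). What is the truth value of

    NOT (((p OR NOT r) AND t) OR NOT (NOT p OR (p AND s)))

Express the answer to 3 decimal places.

0.406

NOT r = 1 − 0.6400 = 0.3600
p OR NOT r = a + b − a·b on (0.5800, 0.3600) = 0.7312
(p OR NOT r) AND t = a·b on (0.7312, 0.4500) = 0.3290
NOT p = 1 − 0.5800 = 0.4200
p AND s = a·b on (0.5800, 0.5500) = 0.3190
NOT p OR (p AND s) = a + b − a·b on (0.4200, 0.3190) = 0.6050
NOT (NOT p OR (p AND s)) = 1 − 0.6050 = 0.3950
((p OR NOT r) AND t) OR NOT (NOT p OR (p AND s)) = a + b − a·b on (0.3290, 0.3950) = 0.5941
NOT (((p OR NOT r) AND t) OR NOT (NOT p OR (p AND s))) = 1 − 0.5941 = 0.4059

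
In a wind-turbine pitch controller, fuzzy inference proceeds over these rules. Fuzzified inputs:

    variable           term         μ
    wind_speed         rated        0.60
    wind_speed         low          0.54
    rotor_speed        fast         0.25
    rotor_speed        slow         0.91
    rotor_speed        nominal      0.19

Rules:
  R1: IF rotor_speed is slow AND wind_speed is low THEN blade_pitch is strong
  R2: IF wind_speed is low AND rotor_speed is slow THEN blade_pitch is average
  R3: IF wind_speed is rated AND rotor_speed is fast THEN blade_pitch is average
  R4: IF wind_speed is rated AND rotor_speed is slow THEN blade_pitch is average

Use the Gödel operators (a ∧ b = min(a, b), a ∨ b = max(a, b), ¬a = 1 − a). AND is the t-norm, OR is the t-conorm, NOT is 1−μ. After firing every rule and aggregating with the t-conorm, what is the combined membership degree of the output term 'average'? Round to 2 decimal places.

R1: slow=0.91, low=0.54; AND[min(a, b)] → w = 0.54
R2: low=0.54, slow=0.91; AND[min(a, b)] → w = 0.54
R3: rated=0.60, fast=0.25; AND[min(a, b)] → w = 0.25
R4: rated=0.60, slow=0.91; AND[min(a, b)] → w = 0.60
Rules with consequent 'average': {R2, R3, R4} → strengths 0.54, 0.25, 0.60
Aggregate via t-conorm [max(a, b)]: 0.60

0.60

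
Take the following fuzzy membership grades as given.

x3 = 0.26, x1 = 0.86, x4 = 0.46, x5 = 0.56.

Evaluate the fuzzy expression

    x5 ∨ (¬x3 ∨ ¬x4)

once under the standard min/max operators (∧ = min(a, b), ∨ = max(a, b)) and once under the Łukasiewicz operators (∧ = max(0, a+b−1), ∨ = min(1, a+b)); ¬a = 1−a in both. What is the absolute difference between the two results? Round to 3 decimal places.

Under standard min/max:
  ¬x3 = 1 − 0.26 = 0.74
  ¬x4 = 1 − 0.46 = 0.54
  ¬x3 ∨ ¬x4 = max(a, b) on (0.74, 0.54) = 0.74
  x5 ∨ (¬x3 ∨ ¬x4) = max(a, b) on (0.56, 0.74) = 0.74
  → value = 0.7400
Under Łukasiewicz:
  ¬x3 = 1 − 0.26 = 0.74
  ¬x4 = 1 − 0.46 = 0.54
  ¬x3 ∨ ¬x4 = min(1, a+b) on (0.74, 0.54) = 1.00
  x5 ∨ (¬x3 ∨ ¬x4) = min(1, a+b) on (0.56, 1.00) = 1.00
  → value = 1.0000
|0.7400 − 1.0000| = 0.260

0.260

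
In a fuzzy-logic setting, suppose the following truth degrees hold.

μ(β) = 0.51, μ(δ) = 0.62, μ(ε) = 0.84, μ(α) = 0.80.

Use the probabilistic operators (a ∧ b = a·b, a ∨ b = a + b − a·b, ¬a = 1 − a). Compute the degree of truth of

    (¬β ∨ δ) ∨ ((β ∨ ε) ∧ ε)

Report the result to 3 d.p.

0.956

¬β = 1 − 0.5100 = 0.4900
¬β ∨ δ = a + b − a·b on (0.4900, 0.6200) = 0.8062
β ∨ ε = a + b − a·b on (0.5100, 0.8400) = 0.9216
(β ∨ ε) ∧ ε = a·b on (0.9216, 0.8400) = 0.7741
(¬β ∨ δ) ∨ ((β ∨ ε) ∧ ε) = a + b − a·b on (0.8062, 0.7741) = 0.9562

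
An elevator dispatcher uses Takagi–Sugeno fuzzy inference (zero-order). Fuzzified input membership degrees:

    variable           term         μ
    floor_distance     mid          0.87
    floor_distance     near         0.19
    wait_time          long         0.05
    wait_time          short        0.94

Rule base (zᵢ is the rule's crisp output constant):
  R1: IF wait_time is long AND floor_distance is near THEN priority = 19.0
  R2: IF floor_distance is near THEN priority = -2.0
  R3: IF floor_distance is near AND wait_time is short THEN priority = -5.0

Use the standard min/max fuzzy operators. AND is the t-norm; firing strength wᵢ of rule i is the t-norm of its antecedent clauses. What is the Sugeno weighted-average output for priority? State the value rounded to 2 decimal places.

R1 (z=19.0): long=0.05, near=0.19; AND[min(a, b)] → w = 0.05
R2 (z=-2.0): near=0.19 → w = 0.19
R3 (z=-5.0): near=0.19, short=0.94; AND[min(a, b)] → w = 0.19
Weighted average = (0.05·19.0 + 0.19·-2.0 + 0.19·-5.0) / (0.05 + 0.19 + 0.19)
  = -0.3800 / 0.4300 = -0.88

-0.88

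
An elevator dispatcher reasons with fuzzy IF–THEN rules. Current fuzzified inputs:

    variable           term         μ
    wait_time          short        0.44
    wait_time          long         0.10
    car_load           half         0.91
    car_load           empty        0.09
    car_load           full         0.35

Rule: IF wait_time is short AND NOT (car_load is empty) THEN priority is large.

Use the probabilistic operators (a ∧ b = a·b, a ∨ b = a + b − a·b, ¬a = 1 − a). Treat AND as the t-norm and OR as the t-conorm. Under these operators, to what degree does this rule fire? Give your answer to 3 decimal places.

firing strength: short=0.44, ¬empty=1−0.09=0.91; AND[a·b] → w = 0.4004

0.400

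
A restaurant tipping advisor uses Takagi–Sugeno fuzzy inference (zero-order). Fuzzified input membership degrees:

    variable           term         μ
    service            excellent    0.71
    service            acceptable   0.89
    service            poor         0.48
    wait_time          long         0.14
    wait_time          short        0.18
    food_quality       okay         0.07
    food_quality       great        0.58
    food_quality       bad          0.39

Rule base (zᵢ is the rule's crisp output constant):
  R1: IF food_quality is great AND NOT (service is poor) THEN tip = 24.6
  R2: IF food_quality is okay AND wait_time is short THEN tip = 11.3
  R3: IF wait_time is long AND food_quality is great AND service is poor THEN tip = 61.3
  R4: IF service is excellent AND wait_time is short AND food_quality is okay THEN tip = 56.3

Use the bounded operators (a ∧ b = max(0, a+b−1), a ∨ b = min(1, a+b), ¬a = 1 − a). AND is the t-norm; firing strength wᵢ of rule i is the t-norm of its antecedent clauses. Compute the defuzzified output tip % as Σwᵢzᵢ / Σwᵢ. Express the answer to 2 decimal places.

24.60

R1 (z=24.6): great=0.58, ¬poor=1−0.48=0.52; AND[max(0, a+b−1)] → w = 0.10
R2 (z=11.3): okay=0.07, short=0.18; AND[max(0, a+b−1)] → w = 0.00
R3 (z=61.3): long=0.14, great=0.58, poor=0.48; AND[max(0, a+b−1)] → w = 0.00
R4 (z=56.3): excellent=0.71, short=0.18, okay=0.07; AND[max(0, a+b−1)] → w = 0.00
Weighted average = (0.10·24.6 + 0.00·11.3 + 0.00·61.3 + 0.00·56.3) / (0.10 + 0.00 + 0.00 + 0.00)
  = 2.4600 / 0.1000 = 24.60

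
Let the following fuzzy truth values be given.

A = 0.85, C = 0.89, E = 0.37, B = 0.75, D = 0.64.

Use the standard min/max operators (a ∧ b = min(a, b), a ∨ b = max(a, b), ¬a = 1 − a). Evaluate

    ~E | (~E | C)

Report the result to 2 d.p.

~E = 1 − 0.37 = 0.63
~E = 1 − 0.37 = 0.63
~E | C = max(a, b) on (0.63, 0.89) = 0.89
~E | (~E | C) = max(a, b) on (0.63, 0.89) = 0.89

0.89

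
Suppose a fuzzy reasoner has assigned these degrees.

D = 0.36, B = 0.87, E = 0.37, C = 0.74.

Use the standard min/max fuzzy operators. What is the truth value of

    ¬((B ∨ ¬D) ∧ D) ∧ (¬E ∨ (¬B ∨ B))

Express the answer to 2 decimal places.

¬D = 1 − 0.36 = 0.64
B ∨ ¬D = max(a, b) on (0.87, 0.64) = 0.87
(B ∨ ¬D) ∧ D = min(a, b) on (0.87, 0.36) = 0.36
¬((B ∨ ¬D) ∧ D) = 1 − 0.36 = 0.64
¬E = 1 − 0.37 = 0.63
¬B = 1 − 0.87 = 0.13
¬B ∨ B = max(a, b) on (0.13, 0.87) = 0.87
¬E ∨ (¬B ∨ B) = max(a, b) on (0.63, 0.87) = 0.87
¬((B ∨ ¬D) ∧ D) ∧ (¬E ∨ (¬B ∨ B)) = min(a, b) on (0.64, 0.87) = 0.64

0.64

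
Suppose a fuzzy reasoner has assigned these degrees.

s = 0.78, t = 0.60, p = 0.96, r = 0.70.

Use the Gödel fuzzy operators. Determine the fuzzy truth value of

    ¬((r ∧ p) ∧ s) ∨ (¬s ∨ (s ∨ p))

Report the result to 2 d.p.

r ∧ p = min(a, b) on (0.70, 0.96) = 0.70
(r ∧ p) ∧ s = min(a, b) on (0.70, 0.78) = 0.70
¬((r ∧ p) ∧ s) = 1 − 0.70 = 0.30
¬s = 1 − 0.78 = 0.22
s ∨ p = max(a, b) on (0.78, 0.96) = 0.96
¬s ∨ (s ∨ p) = max(a, b) on (0.22, 0.96) = 0.96
¬((r ∧ p) ∧ s) ∨ (¬s ∨ (s ∨ p)) = max(a, b) on (0.30, 0.96) = 0.96

0.96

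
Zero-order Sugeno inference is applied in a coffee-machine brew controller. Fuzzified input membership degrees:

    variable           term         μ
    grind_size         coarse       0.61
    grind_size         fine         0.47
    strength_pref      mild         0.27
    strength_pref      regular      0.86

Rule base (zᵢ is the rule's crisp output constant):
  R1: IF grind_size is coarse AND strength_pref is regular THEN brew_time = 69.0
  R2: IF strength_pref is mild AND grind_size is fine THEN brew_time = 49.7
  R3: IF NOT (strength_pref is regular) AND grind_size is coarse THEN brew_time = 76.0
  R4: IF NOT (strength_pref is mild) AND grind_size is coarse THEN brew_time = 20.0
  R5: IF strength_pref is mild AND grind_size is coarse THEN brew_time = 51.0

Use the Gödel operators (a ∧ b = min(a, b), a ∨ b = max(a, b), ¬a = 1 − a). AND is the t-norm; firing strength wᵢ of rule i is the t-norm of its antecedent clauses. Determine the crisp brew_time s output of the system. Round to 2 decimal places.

48.48

R1 (z=69.0): coarse=0.61, regular=0.86; AND[min(a, b)] → w = 0.61
R2 (z=49.7): mild=0.27, fine=0.47; AND[min(a, b)] → w = 0.27
R3 (z=76.0): ¬regular=1−0.86=0.14, coarse=0.61; AND[min(a, b)] → w = 0.14
R4 (z=20.0): ¬mild=1−0.27=0.73, coarse=0.61; AND[min(a, b)] → w = 0.61
R5 (z=51.0): mild=0.27, coarse=0.61; AND[min(a, b)] → w = 0.27
Weighted average = (0.61·69.0 + 0.27·49.7 + 0.14·76.0 + 0.61·20.0 + 0.27·51.0) / (0.61 + 0.27 + 0.14 + 0.61 + 0.27)
  = 92.1190 / 1.9000 = 48.48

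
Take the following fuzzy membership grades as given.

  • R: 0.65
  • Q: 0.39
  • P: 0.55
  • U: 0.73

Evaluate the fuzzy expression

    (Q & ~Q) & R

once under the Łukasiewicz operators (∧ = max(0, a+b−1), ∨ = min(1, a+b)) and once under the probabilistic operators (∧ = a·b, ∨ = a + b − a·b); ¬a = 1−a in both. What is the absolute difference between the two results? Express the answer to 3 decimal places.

Under Łukasiewicz:
  ~Q = 1 − 0.39 = 0.61
  Q & ~Q = max(0, a+b−1) on (0.39, 0.61) = 0.00
  (Q & ~Q) & R = max(0, a+b−1) on (0.00, 0.65) = 0.00
  → value = 0.0000
Under probabilistic:
  ~Q = 1 − 0.3900 = 0.6100
  Q & ~Q = a·b on (0.3900, 0.6100) = 0.2379
  (Q & ~Q) & R = a·b on (0.2379, 0.6500) = 0.1546
  → value = 0.1546
|0.0000 − 0.1546| = 0.155

0.155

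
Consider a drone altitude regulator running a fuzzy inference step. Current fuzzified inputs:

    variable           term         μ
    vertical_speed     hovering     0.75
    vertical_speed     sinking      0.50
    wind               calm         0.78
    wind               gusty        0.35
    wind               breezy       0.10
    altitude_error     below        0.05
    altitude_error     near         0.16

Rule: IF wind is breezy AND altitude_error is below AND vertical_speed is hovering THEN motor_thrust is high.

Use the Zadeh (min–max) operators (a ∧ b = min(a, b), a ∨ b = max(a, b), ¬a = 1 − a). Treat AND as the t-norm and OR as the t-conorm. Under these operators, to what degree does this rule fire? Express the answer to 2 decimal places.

firing strength: breezy=0.10, below=0.05, hovering=0.75; AND[min(a, b)] → w = 0.05

0.05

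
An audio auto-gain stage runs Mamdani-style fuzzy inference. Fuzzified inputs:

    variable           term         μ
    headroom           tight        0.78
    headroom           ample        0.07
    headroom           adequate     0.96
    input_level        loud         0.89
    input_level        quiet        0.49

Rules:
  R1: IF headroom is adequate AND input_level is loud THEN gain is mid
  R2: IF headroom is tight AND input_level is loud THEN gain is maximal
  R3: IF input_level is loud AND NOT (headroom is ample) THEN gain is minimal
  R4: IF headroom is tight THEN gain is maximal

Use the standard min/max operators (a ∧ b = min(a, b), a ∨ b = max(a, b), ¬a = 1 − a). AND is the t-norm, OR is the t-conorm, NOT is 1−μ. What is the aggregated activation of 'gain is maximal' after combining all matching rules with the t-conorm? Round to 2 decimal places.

0.78

R1: adequate=0.96, loud=0.89; AND[min(a, b)] → w = 0.89
R2: tight=0.78, loud=0.89; AND[min(a, b)] → w = 0.78
R3: loud=0.89, ¬ample=1−0.07=0.93; AND[min(a, b)] → w = 0.89
R4: tight=0.78 → w = 0.78
Rules with consequent 'maximal': {R2, R4} → strengths 0.78, 0.78
Aggregate via t-conorm [max(a, b)]: 0.78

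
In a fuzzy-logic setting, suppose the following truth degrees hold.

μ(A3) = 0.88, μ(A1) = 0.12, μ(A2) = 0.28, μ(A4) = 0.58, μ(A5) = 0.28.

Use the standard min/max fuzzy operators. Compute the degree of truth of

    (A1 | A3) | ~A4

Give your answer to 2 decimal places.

A1 | A3 = max(a, b) on (0.12, 0.88) = 0.88
~A4 = 1 − 0.58 = 0.42
(A1 | A3) | ~A4 = max(a, b) on (0.88, 0.42) = 0.88

0.88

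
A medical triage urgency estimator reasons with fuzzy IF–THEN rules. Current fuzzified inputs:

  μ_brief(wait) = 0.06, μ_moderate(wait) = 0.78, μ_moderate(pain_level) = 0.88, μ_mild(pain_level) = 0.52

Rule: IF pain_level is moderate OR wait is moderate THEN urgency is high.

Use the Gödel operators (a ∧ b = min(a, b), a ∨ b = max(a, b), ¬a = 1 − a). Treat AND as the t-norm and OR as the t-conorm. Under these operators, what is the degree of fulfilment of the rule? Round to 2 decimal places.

0.88

firing strength: moderate=0.88, moderate=0.78; OR[max(a, b)] → w = 0.88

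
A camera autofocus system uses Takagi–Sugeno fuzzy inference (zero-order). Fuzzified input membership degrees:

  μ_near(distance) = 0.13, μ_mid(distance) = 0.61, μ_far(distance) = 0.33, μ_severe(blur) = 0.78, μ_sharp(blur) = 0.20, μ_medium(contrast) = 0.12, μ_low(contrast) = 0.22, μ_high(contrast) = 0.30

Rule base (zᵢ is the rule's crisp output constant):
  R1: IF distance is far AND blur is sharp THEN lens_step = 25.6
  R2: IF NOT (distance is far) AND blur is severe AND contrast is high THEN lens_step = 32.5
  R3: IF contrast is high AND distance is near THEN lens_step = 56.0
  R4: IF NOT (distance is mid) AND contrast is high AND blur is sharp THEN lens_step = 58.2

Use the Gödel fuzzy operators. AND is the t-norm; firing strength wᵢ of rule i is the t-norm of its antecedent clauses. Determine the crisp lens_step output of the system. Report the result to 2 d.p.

40.71

R1 (z=25.6): far=0.33, sharp=0.20; AND[min(a, b)] → w = 0.20
R2 (z=32.5): ¬far=1−0.33=0.67, severe=0.78, high=0.30; AND[min(a, b)] → w = 0.30
R3 (z=56.0): high=0.30, near=0.13; AND[min(a, b)] → w = 0.13
R4 (z=58.2): ¬mid=1−0.61=0.39, high=0.30, sharp=0.20; AND[min(a, b)] → w = 0.20
Weighted average = (0.20·25.6 + 0.30·32.5 + 0.13·56.0 + 0.20·58.2) / (0.20 + 0.30 + 0.13 + 0.20)
  = 33.7900 / 0.8300 = 40.71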